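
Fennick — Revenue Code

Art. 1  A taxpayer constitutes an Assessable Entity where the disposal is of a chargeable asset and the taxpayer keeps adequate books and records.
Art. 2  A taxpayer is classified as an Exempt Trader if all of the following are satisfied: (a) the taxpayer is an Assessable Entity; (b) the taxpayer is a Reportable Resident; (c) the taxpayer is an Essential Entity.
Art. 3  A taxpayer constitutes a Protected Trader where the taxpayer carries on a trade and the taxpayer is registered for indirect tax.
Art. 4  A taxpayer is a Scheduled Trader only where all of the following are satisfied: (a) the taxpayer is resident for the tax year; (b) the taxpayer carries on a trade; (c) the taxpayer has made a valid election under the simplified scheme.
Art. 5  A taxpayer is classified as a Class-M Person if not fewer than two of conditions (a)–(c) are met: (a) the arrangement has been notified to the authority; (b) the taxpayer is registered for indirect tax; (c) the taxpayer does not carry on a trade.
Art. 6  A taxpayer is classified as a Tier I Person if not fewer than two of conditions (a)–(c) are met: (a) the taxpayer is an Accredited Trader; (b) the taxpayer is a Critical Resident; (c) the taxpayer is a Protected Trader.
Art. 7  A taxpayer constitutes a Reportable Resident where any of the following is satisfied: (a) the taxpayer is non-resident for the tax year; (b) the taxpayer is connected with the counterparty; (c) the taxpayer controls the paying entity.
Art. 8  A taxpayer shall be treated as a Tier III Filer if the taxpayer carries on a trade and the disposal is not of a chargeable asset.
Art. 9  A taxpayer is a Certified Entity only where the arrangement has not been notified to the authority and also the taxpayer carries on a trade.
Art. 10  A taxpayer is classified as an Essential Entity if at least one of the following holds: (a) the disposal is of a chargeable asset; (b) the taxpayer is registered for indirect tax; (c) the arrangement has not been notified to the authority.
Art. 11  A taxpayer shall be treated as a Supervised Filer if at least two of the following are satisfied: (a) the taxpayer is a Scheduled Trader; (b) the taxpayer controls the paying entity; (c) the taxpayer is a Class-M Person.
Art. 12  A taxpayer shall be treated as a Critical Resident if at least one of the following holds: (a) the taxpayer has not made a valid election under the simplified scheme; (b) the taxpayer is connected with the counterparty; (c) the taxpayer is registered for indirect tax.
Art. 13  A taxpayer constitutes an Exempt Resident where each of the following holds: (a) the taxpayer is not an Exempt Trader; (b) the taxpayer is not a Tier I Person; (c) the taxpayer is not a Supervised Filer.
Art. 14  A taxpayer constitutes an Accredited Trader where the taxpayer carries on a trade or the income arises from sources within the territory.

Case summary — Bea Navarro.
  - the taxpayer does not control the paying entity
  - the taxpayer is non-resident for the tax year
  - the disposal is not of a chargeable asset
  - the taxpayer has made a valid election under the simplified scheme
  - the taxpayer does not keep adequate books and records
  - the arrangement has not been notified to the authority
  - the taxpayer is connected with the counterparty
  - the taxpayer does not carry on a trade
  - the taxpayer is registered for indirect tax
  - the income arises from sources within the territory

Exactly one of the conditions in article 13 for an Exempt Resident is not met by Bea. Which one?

Under article 1: the disposal is of a chargeable asset? no; and the taxpayer keeps adequate books and records? no. So the taxpayer is not an Assessable Entity.
Under article 7: the taxpayer is non-resident for the tax year? yes; or the taxpayer is connected with the counterparty? yes; or the taxpayer controls the paying entity? no. So the taxpayer is a Reportable Resident.
Under article 10: the disposal is of a chargeable asset? no; or the taxpayer is registered for indirect tax? yes; or the arrangement has not been notified to the authority? yes. So the taxpayer is an Essential Entity.
Under article 2: Assessable Entity (article 1)? no; and Reportable Resident (article 7)? yes; and Essential Entity (article 10)? yes. So the taxpayer is not an Exempt Trader.
Under article 14: the taxpayer carries on a trade? no; or the income arises from sources within the territory? yes. So the taxpayer is an Accredited Trader.
Under article 12: the taxpayer has not made a valid election under the simplified scheme? no; or the taxpayer is connected with the counterparty? yes; or the taxpayer is registered for indirect tax? yes. So the taxpayer is a Critical Resident.
Under article 3: the taxpayer carries on a trade? no; and the taxpayer is registered for indirect tax? yes. So the taxpayer is not a Protected Trader.
Under article 6: Accredited Trader (article 14)? yes; Critical Resident (article 12)? yes; Protected Trader (article 3)? no — 2 of 3 hold (need ≥2) → satisfied.
Under article 4: the taxpayer is resident for the tax year? no; and the taxpayer carries on a trade? no; and the taxpayer has made a valid election under the simplified scheme? yes. So the taxpayer is not a Scheduled Trader.
Under article 5: the arrangement has been notified to the authority? no; the taxpayer is registered for indirect tax? yes; the taxpayer does not carry on a trade? yes — 2 of 3 hold (need ≥2) → satisfied.
Under article 11: Scheduled Trader (article 4)? no; the taxpayer controls the paying entity? no; Class-M Person (article 5)? yes — 1 of 3 hold (need ≥2) → not satisfied.
Under article 13: not an Exempt Trader (article 2)? yes; and not a Tier I Person (article 6)? no; and not a Supervised Filer (article 11)? yes. So the taxpayer is not an Exempt Resident.

Tier I Person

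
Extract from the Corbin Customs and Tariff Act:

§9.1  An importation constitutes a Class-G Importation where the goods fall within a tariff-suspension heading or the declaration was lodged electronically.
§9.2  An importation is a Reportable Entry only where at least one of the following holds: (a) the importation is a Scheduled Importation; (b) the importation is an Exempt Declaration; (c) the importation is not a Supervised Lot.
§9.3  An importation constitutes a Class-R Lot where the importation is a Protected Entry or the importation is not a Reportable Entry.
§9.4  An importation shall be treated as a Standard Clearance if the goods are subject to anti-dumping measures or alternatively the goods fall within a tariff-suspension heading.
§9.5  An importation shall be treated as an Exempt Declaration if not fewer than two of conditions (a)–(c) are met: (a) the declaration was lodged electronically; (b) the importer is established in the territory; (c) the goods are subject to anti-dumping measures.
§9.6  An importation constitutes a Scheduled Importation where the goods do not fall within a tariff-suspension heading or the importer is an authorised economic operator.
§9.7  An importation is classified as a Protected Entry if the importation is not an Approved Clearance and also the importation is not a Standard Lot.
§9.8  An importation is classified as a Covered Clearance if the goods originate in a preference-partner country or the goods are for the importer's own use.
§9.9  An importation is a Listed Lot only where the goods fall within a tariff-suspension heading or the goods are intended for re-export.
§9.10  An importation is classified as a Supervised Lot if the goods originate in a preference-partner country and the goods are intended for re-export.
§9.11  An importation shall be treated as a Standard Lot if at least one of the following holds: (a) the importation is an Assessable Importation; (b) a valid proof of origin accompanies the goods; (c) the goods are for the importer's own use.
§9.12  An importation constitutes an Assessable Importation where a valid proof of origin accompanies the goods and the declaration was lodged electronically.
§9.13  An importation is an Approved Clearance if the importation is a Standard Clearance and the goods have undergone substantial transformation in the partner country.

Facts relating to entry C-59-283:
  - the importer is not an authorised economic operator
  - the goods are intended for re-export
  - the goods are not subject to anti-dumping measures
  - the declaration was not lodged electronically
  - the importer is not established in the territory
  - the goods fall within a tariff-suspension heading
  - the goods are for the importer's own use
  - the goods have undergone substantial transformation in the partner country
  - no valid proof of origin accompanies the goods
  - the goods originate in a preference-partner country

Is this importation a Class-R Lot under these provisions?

Under §9.4: the goods are subject to anti-dumping measures? no; or the goods fall within a tariff-suspension heading? yes. So the importation is a Standard Clearance.
Under §9.13: Standard Clearance (§9.4)? yes; and the goods have undergone substantial transformation in the partner country? yes. So the importation is an Approved Clearance.
Under §9.12: a valid proof of origin accompanies the goods? no; and the declaration was lodged electronically? no. So the importation is not an Assessable Importation.
Under §9.11: Assessable Importation (§9.12)? no; or a valid proof of origin accompanies the goods? no; or the goods are for the importer's own use? yes. So the importation is a Standard Lot.
Under §9.7: not an Approved Clearance (§9.13)? no; and not a Standard Lot (§9.11)? no. So the importation is not a Protected Entry.
Under §9.6: the goods do not fall within a tariff-suspension heading? no; or the importer is an authorised economic operator? no. So the importation is not a Scheduled Importation.
Under §9.5: the declaration was lodged electronically? no; the importer is established in the territory? no; the goods are subject to anti-dumping measures? no — 0 of 3 hold (need ≥2) → not satisfied.
Under §9.10: the goods originate in a preference-partner country? yes; and the goods are intended for re-export? yes. So the importation is a Supervised Lot.
Under §9.2: Scheduled Importation (§9.6)? no; or Exempt Declaration (§9.5)? no; or not a Supervised Lot (§9.10)? no. So the importation is not a Reportable Entry.
Under §9.3: Protected Entry (§9.7)? no; or not a Reportable Entry (§9.2)? yes. So the importation is a Class-R Lot.

Yes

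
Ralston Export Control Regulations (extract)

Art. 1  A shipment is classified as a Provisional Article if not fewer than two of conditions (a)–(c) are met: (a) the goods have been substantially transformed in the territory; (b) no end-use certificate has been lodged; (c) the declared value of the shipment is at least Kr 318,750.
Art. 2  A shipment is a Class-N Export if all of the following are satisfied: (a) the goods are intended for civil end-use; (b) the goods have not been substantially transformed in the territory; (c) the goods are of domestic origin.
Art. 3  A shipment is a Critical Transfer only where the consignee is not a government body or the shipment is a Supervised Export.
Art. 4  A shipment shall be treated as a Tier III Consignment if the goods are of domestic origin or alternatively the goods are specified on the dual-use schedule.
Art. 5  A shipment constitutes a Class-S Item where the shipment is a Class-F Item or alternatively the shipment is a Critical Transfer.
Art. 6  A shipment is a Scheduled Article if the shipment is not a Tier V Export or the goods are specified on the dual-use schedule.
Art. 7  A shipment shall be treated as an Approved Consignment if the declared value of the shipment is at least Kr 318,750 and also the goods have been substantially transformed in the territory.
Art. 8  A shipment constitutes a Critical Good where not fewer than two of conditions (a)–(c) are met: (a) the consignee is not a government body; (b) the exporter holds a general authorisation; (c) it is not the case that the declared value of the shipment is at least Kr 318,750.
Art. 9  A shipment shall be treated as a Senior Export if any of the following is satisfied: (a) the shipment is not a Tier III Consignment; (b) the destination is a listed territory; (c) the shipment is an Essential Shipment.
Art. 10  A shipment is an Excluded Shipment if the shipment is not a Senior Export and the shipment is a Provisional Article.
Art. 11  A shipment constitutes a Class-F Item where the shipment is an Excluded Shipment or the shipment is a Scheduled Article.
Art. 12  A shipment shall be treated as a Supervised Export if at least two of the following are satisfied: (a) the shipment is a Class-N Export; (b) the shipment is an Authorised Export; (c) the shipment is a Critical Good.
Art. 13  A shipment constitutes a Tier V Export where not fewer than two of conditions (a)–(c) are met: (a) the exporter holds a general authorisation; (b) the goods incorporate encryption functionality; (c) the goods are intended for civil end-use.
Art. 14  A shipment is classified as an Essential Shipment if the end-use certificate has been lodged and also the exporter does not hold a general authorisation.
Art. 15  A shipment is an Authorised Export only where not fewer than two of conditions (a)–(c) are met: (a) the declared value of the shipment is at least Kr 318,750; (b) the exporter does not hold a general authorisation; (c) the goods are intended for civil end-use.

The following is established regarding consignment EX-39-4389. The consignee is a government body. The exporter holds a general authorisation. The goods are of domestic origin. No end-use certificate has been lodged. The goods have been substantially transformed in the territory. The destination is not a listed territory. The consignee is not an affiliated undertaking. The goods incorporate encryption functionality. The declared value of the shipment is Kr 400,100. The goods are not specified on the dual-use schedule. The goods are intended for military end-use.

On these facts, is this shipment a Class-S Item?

article 4 — Tier III Consignment: [the goods are of domestic origin? yes] OR [the goods are specified on the dual-use schedule? no] → satisfied.
article 14 — Essential Shipment: [the end-use certificate has been lodged? no] AND [the exporter does not hold a general authorisation? no] → not satisfied.
article 9 — Senior Export: [not a Tier III Consignment (article 4)? no] OR [the destination is a listed territory? no] OR [Essential Shipment (article 14)? no] → not satisfied.
article 1 — Provisional Article: the goods have been substantially transformed in the territory? yes; no end-use certificate has been lodged? yes; declared value of the shipment: Kr 400,100 ≥ Kr 318,750? yes — 3 of 3 hold (need ≥2) → satisfied.
article 10 — Excluded Shipment: [not a Senior Export (article 9)? yes] AND [Provisional Article (article 1)? yes] → satisfied.
article 13 — Tier V Export: the exporter holds a general authorisation? yes; the goods incorporate encryption functionality? yes; the goods are intended for civil end-use? no — 2 of 3 hold (need ≥2) → satisfied.
article 6 — Scheduled Article: [not a Tier V Export (article 13)? no] OR [the goods are specified on the dual-use schedule? no] → not satisfied.
article 11 — Class-F Item: [Excluded Shipment (article 10)? yes] OR [Scheduled Article (article 6)? no] → satisfied.
article 2 — Class-N Export: [the goods are intended for civil end-use? no] AND [the goods have not been substantially transformed in the territory? no] AND [the goods are of domestic origin? yes] → not satisfied.
article 15 — Authorised Export: declared value of the shipment: Kr 400,100 ≥ Kr 318,750? yes; the exporter does not hold a general authorisation? no; the goods are intended for civil end-use? no — 1 of 3 hold (need ≥2) → not satisfied.
article 8 — Critical Good: the consignee is not a government body? no; the exporter holds a general authorisation? yes; declared value of the shipment: Kr 400,100 ≥ Kr 318,750? yes, so negated condition no — 1 of 3 hold (need ≥2) → not satisfied.
article 12 — Supervised Export: Class-N Export (article 2)? no; Authorised Export (article 15)? no; Critical Good (article 8)? no — 0 of 3 hold (need ≥2) → not satisfied.
article 3 — Critical Transfer: [the consignee is not a government body? no] OR [Supervised Export (article 12)? no] → not satisfied.
article 5 — Class-S Item: [Class-F Item (article 11)? yes] OR [Critical Transfer (article 3)? no] → satisfied.

Yes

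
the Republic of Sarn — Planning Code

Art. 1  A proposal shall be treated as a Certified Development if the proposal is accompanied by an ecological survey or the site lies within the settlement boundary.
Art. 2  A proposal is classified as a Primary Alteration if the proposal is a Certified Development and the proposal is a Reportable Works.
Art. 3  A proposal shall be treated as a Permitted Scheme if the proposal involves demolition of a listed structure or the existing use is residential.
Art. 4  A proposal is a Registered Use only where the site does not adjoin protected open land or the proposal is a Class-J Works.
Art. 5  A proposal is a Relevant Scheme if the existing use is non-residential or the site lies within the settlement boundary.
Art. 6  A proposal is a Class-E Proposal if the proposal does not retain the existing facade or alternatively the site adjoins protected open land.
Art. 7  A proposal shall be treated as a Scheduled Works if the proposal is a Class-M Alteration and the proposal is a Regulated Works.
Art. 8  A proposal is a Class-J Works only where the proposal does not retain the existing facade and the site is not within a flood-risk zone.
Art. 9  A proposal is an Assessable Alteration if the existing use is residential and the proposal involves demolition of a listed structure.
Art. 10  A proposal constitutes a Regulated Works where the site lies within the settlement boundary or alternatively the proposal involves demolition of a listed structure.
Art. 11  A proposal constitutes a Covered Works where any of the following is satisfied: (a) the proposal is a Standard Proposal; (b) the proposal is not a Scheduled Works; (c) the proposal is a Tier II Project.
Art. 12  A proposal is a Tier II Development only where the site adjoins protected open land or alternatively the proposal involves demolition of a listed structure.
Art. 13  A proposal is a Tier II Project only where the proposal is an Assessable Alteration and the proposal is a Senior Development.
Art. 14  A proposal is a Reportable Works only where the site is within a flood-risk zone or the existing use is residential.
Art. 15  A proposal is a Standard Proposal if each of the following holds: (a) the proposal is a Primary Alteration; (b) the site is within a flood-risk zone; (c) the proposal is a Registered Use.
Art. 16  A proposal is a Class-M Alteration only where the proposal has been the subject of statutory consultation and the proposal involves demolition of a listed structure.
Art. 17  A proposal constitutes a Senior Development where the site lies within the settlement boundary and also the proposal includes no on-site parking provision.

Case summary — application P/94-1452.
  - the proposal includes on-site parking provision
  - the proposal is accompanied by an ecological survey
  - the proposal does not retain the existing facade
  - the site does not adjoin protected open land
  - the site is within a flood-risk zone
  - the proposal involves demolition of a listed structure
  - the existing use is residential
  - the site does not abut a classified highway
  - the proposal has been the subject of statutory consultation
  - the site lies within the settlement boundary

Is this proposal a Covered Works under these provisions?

article 1 — Certified Development: [the proposal is accompanied by an ecological survey? yes] OR [the site lies within the settlement boundary? yes] → satisfied.
article 14 — Reportable Works: [the site is within a flood-risk zone? yes] OR [the existing use is residential? yes] → satisfied.
article 2 — Primary Alteration: [Certified Development (article 1)? yes] AND [Reportable Works (article 14)? yes] → satisfied.
article 8 — Class-J Works: [the proposal does not retain the existing facade? yes] AND [the site is not within a flood-risk zone? no] → not satisfied.
article 4 — Registered Use: [the site does not adjoin protected open land? yes] OR [Class-J Works (article 8)? no] → satisfied.
article 15 — Standard Proposal: [Primary Alteration (article 2)? yes] AND [the site is within a flood-risk zone? yes] AND [Registered Use (article 4)? yes] → satisfied.
article 16 — Class-M Alteration: [the proposal has been the subject of statutory consultation? yes] AND [the proposal involves demolition of a listed structure? yes] → satisfied.
article 10 — Regulated Works: [the site lies within the settlement boundary? yes] OR [the proposal involves demolition of a listed structure? yes] → satisfied.
article 7 — Scheduled Works: [Class-M Alteration (article 16)? yes] AND [Regulated Works (article 10)? yes] → satisfied.
article 9 — Assessable Alteration: [the existing use is residential? yes] AND [the proposal involves demolition of a listed structure? yes] → satisfied.
article 17 — Senior Development: [the site lies within the settlement boundary? yes] AND [the proposal includes no on-site parking provision? no] → not satisfied.
article 13 — Tier II Project: [Assessable Alteration (article 9)? yes] AND [Senior Development (article 17)? no] → not satisfied.
article 11 — Covered Works: [Standard Proposal (article 15)? yes] OR [not a Scheduled Works (article 7)? no] OR [Tier II Project (article 13)? no] → satisfied.

Yes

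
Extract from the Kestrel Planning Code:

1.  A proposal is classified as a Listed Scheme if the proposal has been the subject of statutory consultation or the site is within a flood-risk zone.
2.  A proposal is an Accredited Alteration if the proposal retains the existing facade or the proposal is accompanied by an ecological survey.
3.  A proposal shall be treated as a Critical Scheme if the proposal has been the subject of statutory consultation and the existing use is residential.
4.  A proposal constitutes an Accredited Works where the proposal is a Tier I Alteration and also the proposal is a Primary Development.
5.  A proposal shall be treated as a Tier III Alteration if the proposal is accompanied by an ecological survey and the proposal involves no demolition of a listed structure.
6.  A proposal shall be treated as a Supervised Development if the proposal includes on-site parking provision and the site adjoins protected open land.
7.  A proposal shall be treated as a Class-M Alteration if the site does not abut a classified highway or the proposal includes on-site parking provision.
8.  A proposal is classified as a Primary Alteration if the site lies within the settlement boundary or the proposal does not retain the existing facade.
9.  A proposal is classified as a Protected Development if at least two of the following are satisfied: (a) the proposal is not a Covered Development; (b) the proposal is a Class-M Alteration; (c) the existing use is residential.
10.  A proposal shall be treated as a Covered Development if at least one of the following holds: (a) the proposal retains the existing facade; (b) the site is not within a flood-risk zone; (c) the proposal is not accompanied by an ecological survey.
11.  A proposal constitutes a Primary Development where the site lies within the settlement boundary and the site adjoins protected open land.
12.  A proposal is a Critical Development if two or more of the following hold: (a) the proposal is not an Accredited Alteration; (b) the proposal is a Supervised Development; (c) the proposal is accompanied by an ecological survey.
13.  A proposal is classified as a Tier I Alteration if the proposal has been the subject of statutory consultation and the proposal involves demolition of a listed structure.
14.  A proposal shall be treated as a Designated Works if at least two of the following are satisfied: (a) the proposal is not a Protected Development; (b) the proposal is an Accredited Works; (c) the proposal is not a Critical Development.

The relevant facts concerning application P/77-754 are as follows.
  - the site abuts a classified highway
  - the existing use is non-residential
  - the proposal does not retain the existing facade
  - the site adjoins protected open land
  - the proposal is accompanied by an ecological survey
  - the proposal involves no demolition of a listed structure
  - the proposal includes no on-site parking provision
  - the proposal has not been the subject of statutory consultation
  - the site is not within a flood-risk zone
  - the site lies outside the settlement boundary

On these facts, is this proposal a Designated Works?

paragraph 10 — Covered Development: [the proposal retains the existing facade? no] OR [the site is not within a flood-risk zone? yes] OR [the proposal is not accompanied by an ecological survey? no] → satisfied.
paragraph 7 — Class-M Alteration: [the site does not abut a classified highway? no] OR [the proposal includes on-site parking provision? no] → not satisfied.
paragraph 9 — Protected Development: not a Covered Development (paragraph 10)? no; Class-M Alteration (paragraph 7)? no; the existing use is residential? no — 0 of 3 hold (need ≥2) → not satisfied.
paragraph 13 — Tier I Alteration: [the proposal has been the subject of statutory consultation? no] AND [the proposal involves demolition of a listed structure? no] → not satisfied.
paragraph 11 — Primary Development: [the site lies within the settlement boundary? no] AND [the site adjoins protected open land? yes] → not satisfied.
paragraph 4 — Accredited Works: [Tier I Alteration (paragraph 13)? no] AND [Primary Development (paragraph 11)? no] → not satisfied.
paragraph 2 — Accredited Alteration: [the proposal retains the existing facade? no] OR [the proposal is accompanied by an ecological survey? yes] → satisfied.
paragraph 6 — Supervised Development: [the proposal includes on-site parking provision? no] AND [the site adjoins protected open land? yes] → not satisfied.
paragraph 12 — Critical Development: not an Accredited Alteration (paragraph 2)? no; Supervised Development (paragraph 6)? no; the proposal is accompanied by an ecological survey? yes — 1 of 3 hold (need ≥2) → not satisfied.
paragraph 14 — Designated Works: not a Protected Development (paragraph 9)? yes; Accredited Works (paragraph 4)? no; not a Critical Development (paragraph 12)? yes — 2 of 3 hold (need ≥2) → satisfied.

Yes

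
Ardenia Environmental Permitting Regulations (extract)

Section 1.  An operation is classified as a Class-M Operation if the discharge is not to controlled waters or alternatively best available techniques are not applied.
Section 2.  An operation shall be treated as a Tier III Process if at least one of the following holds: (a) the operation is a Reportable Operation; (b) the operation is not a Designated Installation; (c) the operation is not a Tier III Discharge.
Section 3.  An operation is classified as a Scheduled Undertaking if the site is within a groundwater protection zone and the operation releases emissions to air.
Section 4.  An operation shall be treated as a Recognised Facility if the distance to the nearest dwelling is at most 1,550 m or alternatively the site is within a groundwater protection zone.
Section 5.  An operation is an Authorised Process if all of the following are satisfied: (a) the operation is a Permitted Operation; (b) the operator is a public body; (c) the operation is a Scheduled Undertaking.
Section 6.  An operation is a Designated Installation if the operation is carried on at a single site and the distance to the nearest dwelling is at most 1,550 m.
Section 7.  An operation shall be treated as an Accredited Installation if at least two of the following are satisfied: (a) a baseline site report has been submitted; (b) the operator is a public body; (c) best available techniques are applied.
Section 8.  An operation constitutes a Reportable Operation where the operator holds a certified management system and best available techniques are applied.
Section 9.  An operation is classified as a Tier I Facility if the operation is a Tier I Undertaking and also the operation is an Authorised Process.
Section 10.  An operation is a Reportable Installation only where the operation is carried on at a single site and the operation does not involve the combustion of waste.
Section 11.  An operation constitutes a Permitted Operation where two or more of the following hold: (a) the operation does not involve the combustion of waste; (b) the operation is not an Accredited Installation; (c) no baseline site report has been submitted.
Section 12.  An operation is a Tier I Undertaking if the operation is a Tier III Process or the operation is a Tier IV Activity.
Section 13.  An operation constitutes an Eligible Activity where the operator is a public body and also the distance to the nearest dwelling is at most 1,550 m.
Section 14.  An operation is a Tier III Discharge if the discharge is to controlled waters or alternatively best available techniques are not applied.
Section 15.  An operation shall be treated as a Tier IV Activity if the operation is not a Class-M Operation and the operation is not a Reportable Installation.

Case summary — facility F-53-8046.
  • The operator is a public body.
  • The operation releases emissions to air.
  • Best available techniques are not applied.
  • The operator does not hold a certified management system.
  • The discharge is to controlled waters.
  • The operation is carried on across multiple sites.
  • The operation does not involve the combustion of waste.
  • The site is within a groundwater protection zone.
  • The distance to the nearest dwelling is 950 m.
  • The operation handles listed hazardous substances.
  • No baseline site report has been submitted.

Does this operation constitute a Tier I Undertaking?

section 8 — Reportable Operation: [the operator holds a certified management system? no] AND [best available techniques are applied? no] → not satisfied.
section 6 — Designated Installation: [the operation is carried on at a single site? no] AND [distance to the nearest dwelling: 950 m ≤ 1,550 m? yes] → not satisfied.
section 14 — Tier III Discharge: [the discharge is to controlled waters? yes] OR [best available techniques are not applied? yes] → satisfied.
section 2 — Tier III Process: [Reportable Operation (section 8)? no] OR [not a Designated Installation (section 6)? yes] OR [not a Tier III Discharge (section 14)? no] → satisfied.
section 1 — Class-M Operation: [the discharge is not to controlled waters? no] OR [best available techniques are not applied? yes] → satisfied.
section 10 — Reportable Installation: [the operation is carried on at a single site? no] AND [the operation does not involve the combustion of waste? yes] → not satisfied.
section 15 — Tier IV Activity: [not a Class-M Operation (section 1)? no] AND [not a Reportable Installation (section 10)? yes] → not satisfied.
section 12 — Tier I Undertaking: [Tier III Process (section 2)? yes] OR [Tier IV Activity (section 15)? no] → satisfied.

Yes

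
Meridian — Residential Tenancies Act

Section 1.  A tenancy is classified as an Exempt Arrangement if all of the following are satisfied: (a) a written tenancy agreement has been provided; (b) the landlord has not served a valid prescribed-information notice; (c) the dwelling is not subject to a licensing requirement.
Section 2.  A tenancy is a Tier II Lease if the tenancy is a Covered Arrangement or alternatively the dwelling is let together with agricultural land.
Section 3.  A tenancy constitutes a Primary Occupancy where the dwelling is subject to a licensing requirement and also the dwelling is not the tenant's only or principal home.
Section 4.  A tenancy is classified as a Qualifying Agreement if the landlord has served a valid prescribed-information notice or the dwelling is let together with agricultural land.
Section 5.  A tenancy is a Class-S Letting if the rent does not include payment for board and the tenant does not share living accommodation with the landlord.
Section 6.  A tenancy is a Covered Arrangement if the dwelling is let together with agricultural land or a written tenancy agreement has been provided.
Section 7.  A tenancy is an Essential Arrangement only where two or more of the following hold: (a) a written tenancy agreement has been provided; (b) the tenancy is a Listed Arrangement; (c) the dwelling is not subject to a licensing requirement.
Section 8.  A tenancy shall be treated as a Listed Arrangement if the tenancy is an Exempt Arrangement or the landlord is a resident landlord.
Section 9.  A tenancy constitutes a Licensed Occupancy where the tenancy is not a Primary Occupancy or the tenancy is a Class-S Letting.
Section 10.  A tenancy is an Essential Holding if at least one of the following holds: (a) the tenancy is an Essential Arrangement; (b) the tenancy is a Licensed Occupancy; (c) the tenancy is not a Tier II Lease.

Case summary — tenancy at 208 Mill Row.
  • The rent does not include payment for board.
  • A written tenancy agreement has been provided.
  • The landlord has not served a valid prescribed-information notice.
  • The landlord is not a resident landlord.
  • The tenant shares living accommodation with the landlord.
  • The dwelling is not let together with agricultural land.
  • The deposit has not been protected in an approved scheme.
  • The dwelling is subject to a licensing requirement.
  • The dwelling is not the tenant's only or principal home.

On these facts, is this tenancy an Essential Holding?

Under section 1: a written tenancy agreement has been provided? yes; and the landlord has not served a valid prescribed-information notice? yes; and the dwelling is not subject to a licensing requirement? no. So the tenancy is not an Exempt Arrangement.
Under section 8: Exempt Arrangement (section 1)? no; or the landlord is a resident landlord? no. So the tenancy is not a Listed Arrangement.
Under section 7: a written tenancy agreement has been provided? yes; Listed Arrangement (section 8)? no; the dwelling is not subject to a licensing requirement? no — 1 of 3 hold (need ≥2) → not satisfied.
Under section 3: the dwelling is subject to a licensing requirement? yes; and the dwelling is not the tenant's only or principal home? yes. So the tenancy is a Primary Occupancy.
Under section 5: the rent does not include payment for board? yes; and the tenant does not share living accommodation with the landlord? no. So the tenancy is not a Class-S Letting.
Under section 9: not a Primary Occupancy (section 3)? no; or Class-S Letting (section 5)? no. So the tenancy is not a Licensed Occupancy.
Under section 6: the dwelling is let together with agricultural land? no; or a written tenancy agreement has been provided? yes. So the tenancy is a Covered Arrangement.
Under section 2: Covered Arrangement (section 6)? yes; or the dwelling is let together with agricultural land? no. So the tenancy is a Tier II Lease.
Under section 10: Essential Arrangement (section 7)? no; or Licensed Occupancy (section 9)? no; or not a Tier II Lease (section 2)? no. So the tenancy is not an Essential Holding.

No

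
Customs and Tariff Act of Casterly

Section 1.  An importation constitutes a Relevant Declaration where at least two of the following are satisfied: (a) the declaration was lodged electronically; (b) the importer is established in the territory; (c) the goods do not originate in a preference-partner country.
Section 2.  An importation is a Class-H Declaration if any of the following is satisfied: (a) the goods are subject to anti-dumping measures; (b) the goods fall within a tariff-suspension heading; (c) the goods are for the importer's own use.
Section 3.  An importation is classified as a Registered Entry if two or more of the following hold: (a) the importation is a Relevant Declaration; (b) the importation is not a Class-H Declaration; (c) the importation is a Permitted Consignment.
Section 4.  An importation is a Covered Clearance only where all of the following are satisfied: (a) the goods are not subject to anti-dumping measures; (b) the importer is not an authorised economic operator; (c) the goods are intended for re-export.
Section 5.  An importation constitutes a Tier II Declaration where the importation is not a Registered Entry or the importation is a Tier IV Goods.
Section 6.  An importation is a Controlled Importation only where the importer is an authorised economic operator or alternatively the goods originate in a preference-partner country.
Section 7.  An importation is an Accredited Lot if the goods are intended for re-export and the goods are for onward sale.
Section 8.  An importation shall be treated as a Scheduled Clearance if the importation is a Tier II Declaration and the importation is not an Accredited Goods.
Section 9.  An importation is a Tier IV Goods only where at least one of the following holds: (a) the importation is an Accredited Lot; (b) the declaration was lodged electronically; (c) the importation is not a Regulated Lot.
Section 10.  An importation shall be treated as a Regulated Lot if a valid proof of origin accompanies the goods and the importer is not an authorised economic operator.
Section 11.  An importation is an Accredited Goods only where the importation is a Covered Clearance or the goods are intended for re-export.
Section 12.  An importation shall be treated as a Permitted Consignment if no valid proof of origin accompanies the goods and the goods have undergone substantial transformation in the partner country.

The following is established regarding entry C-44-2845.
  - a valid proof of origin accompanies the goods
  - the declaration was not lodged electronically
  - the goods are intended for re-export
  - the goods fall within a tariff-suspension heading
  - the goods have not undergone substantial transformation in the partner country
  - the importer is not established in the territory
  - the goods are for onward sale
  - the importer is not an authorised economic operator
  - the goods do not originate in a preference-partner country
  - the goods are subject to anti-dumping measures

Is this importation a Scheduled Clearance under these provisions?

section 1 — Relevant Declaration: the declaration was lodged electronically? no; the importer is established in the territory? no; the goods do not originate in a preference-partner country? yes — 1 of 3 hold (need ≥2) → not satisfied.
section 2 — Class-H Declaration: [the goods are subject to anti-dumping measures? yes] OR [the goods fall within a tariff-suspension heading? yes] OR [the goods are for the importer's own use? no] → satisfied.
section 12 — Permitted Consignment: [no valid proof of origin accompanies the goods? no] AND [the goods have undergone substantial transformation in the partner country? no] → not satisfied.
section 3 — Registered Entry: Relevant Declaration (section 1)? no; not a Class-H Declaration (section 2)? no; Permitted Consignment (section 12)? no — 0 of 3 hold (need ≥2) → not satisfied.
section 7 — Accredited Lot: [the goods are intended for re-export? yes] AND [the goods are for onward sale? yes] → satisfied.
section 10 — Regulated Lot: [a valid proof of origin accompanies the goods? yes] AND [the importer is not an authorised economic operator? yes] → satisfied.
section 9 — Tier IV Goods: [Accredited Lot (section 7)? yes] OR [the declaration was lodged electronically? no] OR [not a Regulated Lot (section 10)? no] → satisfied.
section 5 — Tier II Declaration: [not a Registered Entry (section 3)? yes] OR [Tier IV Goods (section 9)? yes] → satisfied.
section 4 — Covered Clearance: [the goods are not subject to anti-dumping measures? no] AND [the importer is not an authorised economic operator? yes] AND [the goods are intended for re-export? yes] → not satisfied.
section 11 — Accredited Goods: [Covered Clearance (section 4)? no] OR [the goods are intended for re-export? yes] → satisfied.
section 8 — Scheduled Clearance: [Tier II Declaration (section 5)? yes] AND [not an Accredited Goods (section 11)? no] → not satisfied.

No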